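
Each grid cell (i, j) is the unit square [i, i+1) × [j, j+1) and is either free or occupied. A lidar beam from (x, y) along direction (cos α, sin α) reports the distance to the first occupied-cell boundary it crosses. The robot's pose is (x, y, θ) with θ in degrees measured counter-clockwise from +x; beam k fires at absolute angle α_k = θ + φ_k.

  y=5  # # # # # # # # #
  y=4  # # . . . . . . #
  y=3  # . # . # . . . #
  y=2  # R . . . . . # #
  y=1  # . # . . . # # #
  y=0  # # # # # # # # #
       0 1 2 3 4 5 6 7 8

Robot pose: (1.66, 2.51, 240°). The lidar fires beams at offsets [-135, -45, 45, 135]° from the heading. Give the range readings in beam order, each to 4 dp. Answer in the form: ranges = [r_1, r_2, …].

ranges = [1.5426, 0.6833, 1.3137, 2.4225]

beam 1: φ=-135°, α=105°
  cosα=-0.2588 sinα=0.9659 | (1,2) | tMaxX 2.5500 tMaxY 0.5073 | tΔX 3.8637 tΔY 1.0353
    t=0.5073 [y] (1,3)
    t=1.5426 [y] (1,4) — stop
  → r_1 = 1.5426
beam 2: φ=-45°, α=195°
  cosα=-0.9659 sinα=-0.2588 | (1,2) | tMaxX 0.6833 tMaxY 1.9705 | tΔX 1.0353 tΔY 3.8637
    t=0.6833 [x] (0,2) — stop
  → r_2 = 0.6833
beam 3: φ=45°, α=285°
  cosα=0.2588 sinα=-0.9659 | (1,2) | tMaxX 1.3137 tMaxY 0.5280 | tΔX 3.8637 tΔY 1.0353
    t=0.5280 [y] (1,1)
    t=1.3137 [x] (2,1) — stop
  → r_3 = 1.3137
beam 4: φ=135°, α=15°
  cosα=0.9659 sinα=0.2588 | (1,2) | tMaxX 0.3520 tMaxY 1.8932 | tΔX 1.0353 tΔY 3.8637
    t=0.3520 [x] (2,2)
    t=1.3873 [x] (3,2)
    t=1.8932 [y] (3,3)
    t=2.4225 [x] (4,3) — stop
  → r_4 = 2.4225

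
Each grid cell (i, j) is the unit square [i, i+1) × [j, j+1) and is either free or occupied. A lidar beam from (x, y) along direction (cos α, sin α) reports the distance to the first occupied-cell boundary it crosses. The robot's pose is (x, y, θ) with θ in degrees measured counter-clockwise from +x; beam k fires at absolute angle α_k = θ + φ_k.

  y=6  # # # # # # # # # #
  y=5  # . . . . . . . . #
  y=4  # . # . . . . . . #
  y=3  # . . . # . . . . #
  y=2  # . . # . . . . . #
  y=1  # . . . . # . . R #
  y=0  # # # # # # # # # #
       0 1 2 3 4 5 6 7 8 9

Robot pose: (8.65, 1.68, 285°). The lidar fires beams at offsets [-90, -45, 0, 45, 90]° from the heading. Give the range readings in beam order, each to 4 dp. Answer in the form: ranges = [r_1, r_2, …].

ranges = [2.6273, 0.7852, 0.7040, 0.4041, 0.3623]

beam 1: φ=-90°, α=195°
  d=(-0.9659,-0.2588)  start (8,1)  tX=0.6729 tY=2.6273  stride 1/|dx|=1.0353 1/|dy|=3.8637
    cross x-line → (7,1), t=0.6729
    cross x-line → (6,1), t=1.7082
    cross y-line → (6,0), t=2.6273 (wall)
  → r_1 = 2.6273
beam 2: φ=-45°, α=240°
  d=(-0.5000,-0.8660)  start (8,1)  tX=1.3000 tY=0.7852  stride 1/|dx|=2.0000 1/|dy|=1.1547
    cross y-line → (8,0), t=0.7852 (wall)
  → r_2 = 0.7852
beam 3: φ=0°, α=285°
  d=(0.2588,-0.9659)  start (8,1)  tX=1.3523 tY=0.7040  stride 1/|dx|=3.8637 1/|dy|=1.0353
    cross y-line → (8,0), t=0.7040 (wall)
  → r_3 = 0.7040
beam 4: φ=45°, α=330°
  d=(0.8660,-0.5000)  start (8,1)  tX=0.4041 tY=1.3600  stride 1/|dx|=1.1547 1/|dy|=2.0000
    cross x-line → (9,1), t=0.4041 (wall)
  → r_4 = 0.4041
beam 5: φ=90°, α=15°
  d=(0.9659,0.2588)  start (8,1)  tX=0.3623 tY=1.2364  stride 1/|dx|=1.0353 1/|dy|=3.8637
    cross x-line → (9,1), t=0.3623 (wall)
  → r_5 = 0.3623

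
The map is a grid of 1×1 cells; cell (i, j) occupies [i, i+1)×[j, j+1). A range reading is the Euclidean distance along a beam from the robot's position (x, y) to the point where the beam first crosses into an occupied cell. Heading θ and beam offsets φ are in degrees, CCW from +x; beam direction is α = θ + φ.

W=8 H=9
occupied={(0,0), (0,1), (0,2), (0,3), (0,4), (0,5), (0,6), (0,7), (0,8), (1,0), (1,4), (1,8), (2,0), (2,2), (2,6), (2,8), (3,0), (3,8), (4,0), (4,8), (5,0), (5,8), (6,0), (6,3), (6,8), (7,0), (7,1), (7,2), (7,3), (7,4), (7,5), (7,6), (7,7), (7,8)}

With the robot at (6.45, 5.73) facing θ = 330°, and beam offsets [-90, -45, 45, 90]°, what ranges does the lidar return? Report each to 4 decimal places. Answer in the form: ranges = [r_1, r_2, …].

ranges = [5.4617, 1.7910, 0.5694, 1.1000]

beam 1: φ=-90°, α=240°
  direction (-0.5000, -0.8660); cell (6,5); t to first gridline: x 0.9000, y 0.8429 (then +2.0000 / +1.1547)
    (6,4) via y @ 0.8429
    (5,4) via x @ 0.9000
    (5,3) via y @ 1.9976
    (4,3) via x @ 2.9000
    (4,2) via y @ 3.1523
    (4,1) via y @ 4.3070
    (3,1) via x @ 4.9000
    (3,0) via y @ 5.4617  # hit
  → r_1 = 5.4617
beam 2: φ=-45°, α=285°
  direction (0.2588, -0.9659); cell (6,5); t to first gridline: x 2.1250, y 0.7558 (then +3.8637 / +1.0353)
    (6,4) via y @ 0.7558
    (6,3) via y @ 1.7910  # hit
  → r_2 = 1.7910
beam 3: φ=45°, α=15°
  direction (0.9659, 0.2588); cell (6,5); t to first gridline: x 0.5694, y 1.0432 (then +1.0353 / +3.8637)
    (7,5) via x @ 0.5694  # hit
  → r_3 = 0.5694
beam 4: φ=90°, α=60°
  direction (0.5000, 0.8660); cell (6,5); t to first gridline: x 1.1000, y 0.3118 (then +2.0000 / +1.1547)
    (6,6) via y @ 0.3118
    (7,6) via x @ 1.1000  # hit
  → r_4 = 1.1000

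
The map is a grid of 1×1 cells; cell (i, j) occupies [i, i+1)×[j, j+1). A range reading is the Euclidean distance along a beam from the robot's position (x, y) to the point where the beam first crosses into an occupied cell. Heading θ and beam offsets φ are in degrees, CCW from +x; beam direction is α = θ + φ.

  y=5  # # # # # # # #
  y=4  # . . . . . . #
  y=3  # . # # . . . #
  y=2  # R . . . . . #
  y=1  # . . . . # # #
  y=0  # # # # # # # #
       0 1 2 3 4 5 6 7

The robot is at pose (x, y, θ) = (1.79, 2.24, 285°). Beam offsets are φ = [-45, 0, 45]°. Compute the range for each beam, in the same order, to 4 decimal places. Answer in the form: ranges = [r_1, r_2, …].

ranges = [1.4318, 1.2837, 2.4800]

beam 1: φ=-45°, α=240°
  cosα=-0.5000 sinα=-0.8660 | (1,2) | tMaxX 1.5800 tMaxY 0.2771 | tΔX 2.0000 tΔY 1.1547
    t=0.2771 [y] (1,1)
    t=1.4318 [y] (1,0) — stop
  → r_1 = 1.4318
beam 2: φ=0°, α=285°
  cosα=0.2588 sinα=-0.9659 | (1,2) | tMaxX 0.8114 tMaxY 0.2485 | tΔX 3.8637 tΔY 1.0353
    t=0.2485 [y] (1,1)
    t=0.8114 [x] (2,1)
    t=1.2837 [y] (2,0) — stop
  → r_2 = 1.2837
beam 3: φ=45°, α=330°
  cosα=0.8660 sinα=-0.5000 | (1,2) | tMaxX 0.2425 tMaxY 0.4800 | tΔX 1.1547 tΔY 2.0000
    t=0.2425 [x] (2,2)
    t=0.4800 [y] (2,1)
    t=1.3972 [x] (3,1)
    t=2.4800 [y] (3,0) — stop
  → r_3 = 2.4800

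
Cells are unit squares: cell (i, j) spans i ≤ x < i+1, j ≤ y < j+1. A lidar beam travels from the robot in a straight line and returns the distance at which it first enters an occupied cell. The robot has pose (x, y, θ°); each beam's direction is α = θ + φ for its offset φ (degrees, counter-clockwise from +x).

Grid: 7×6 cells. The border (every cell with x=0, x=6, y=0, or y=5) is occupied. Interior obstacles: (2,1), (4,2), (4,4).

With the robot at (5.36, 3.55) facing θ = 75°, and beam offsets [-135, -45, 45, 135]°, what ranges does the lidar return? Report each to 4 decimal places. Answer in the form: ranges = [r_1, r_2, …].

ranges = [1.2800, 0.7390, 0.7200, 1.1000]

beam 1: φ=-135°, α=300°
  direction (0.5000, -0.8660); cell (5,3); t to first gridline: x 1.2800, y 0.6351 (then +2.0000 / +1.1547)
    (5,2) via y @ 0.6351
    (6,2) via x @ 1.2800  # hit
  → r_1 = 1.2800
beam 2: φ=-45°, α=30°
  direction (0.8660, 0.5000); cell (5,3); t to first gridline: x 0.7390, y 0.9000 (then +1.1547 / +2.0000)
    (6,3) via x @ 0.7390  # hit
  → r_2 = 0.7390
beam 3: φ=45°, α=120°
  direction (-0.5000, 0.8660); cell (5,3); t to first gridline: x 0.7200, y 0.5196 (then +2.0000 / +1.1547)
    (5,4) via y @ 0.5196
    (4,4) via x @ 0.7200  # hit
  → r_3 = 0.7200
beam 4: φ=135°, α=210°
  direction (-0.8660, -0.5000); cell (5,3); t to first gridline: x 0.4157, y 1.1000 (then +1.1547 / +2.0000)
    (4,3) via x @ 0.4157
    (4,2) via y @ 1.1000  # hit
  → r_4 = 1.1000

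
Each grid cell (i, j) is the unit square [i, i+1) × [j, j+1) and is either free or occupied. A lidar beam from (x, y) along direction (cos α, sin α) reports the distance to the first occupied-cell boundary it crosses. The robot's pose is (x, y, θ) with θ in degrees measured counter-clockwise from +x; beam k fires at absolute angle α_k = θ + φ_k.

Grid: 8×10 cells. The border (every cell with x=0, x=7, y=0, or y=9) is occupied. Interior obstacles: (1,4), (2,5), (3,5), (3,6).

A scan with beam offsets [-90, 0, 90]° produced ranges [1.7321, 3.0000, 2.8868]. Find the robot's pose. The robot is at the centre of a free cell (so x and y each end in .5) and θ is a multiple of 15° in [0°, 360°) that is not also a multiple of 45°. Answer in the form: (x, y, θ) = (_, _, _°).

Candidates: 44 free-cell centres × 16 headings = 704 poses. Raycast each; keep the one whose scan matches to 4 dp.
  (3.5, 3.5, 300°): beam 1 = 2.8868 ≠ 1.7321 ✗
  (6.5, 6.5, 120°): beam 1 = 0.5774 ≠ 1.7321 ✗
  (4.5, 8.5, 75°): beam 1 = 2.5882 ≠ 1.7321 ✗
  …
  (2.5, 2.5, 330°): r_1=1.7321, r_2=3.0000, r_3=2.8868 — all match ✓
Unique over the lattice → pose = (2.5, 2.5, 330°).

(x, y, θ) = (2.5, 2.5, 330°)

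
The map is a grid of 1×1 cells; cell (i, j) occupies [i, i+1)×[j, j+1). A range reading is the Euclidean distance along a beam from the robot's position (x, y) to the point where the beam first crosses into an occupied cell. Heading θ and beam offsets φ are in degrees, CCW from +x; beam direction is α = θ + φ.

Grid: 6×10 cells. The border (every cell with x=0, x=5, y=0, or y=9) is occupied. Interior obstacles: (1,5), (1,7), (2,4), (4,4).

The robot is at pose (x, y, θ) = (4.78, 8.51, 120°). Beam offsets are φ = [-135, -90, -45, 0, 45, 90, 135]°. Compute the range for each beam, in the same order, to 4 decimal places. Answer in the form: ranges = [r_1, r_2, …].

ranges = [0.2278, 0.2540, 0.5073, 0.5658, 1.8932, 4.3648, 7.7749]

beam 1: φ=-135°, α=345°
  direction (0.9659, -0.2588); cell (4,8); t to first gridline: x 0.2278, y 1.9705 (then +1.0353 / +3.8637)
    (5,8) via x @ 0.2278  # hit
  → r_1 = 0.2278
beam 2: φ=-90°, α=30°
  direction (0.8660, 0.5000); cell (4,8); t to first gridline: x 0.2540, y 0.9800 (then +1.1547 / +2.0000)
    (5,8) via x @ 0.2540  # hit
  → r_2 = 0.2540
beam 3: φ=-45°, α=75°
  direction (0.2588, 0.9659); cell (4,8); t to first gridline: x 0.8500, y 0.5073 (then +3.8637 / +1.0353)
    (4,9) via y @ 0.5073  # hit
  → r_3 = 0.5073
beam 4: φ=0°, α=120°
  direction (-0.5000, 0.8660); cell (4,8); t to first gridline: x 1.5600, y 0.5658 (then +2.0000 / +1.1547)
    (4,9) via y @ 0.5658  # hit
  → r_4 = 0.5658
beam 5: φ=45°, α=165°
  direction (-0.9659, 0.2588); cell (4,8); t to first gridline: x 0.8075, y 1.8932 (then +1.0353 / +3.8637)
    (3,8) via x @ 0.8075
    (2,8) via x @ 1.8428
    (2,9) via y @ 1.8932  # hit
  → r_5 = 1.8932
beam 6: φ=90°, α=210°
  direction (-0.8660, -0.5000); cell (4,8); t to first gridline: x 0.9007, y 1.0200 (then +1.1547 / +2.0000)
    (3,8) via x @ 0.9007
    (3,7) via y @ 1.0200
    (2,7) via x @ 2.0554
    (2,6) via y @ 3.0200
    (1,6) via x @ 3.2101
    (0,6) via x @ 4.3648  # hit
  → r_6 = 4.3648
beam 7: φ=135°, α=255°
  direction (-0.2588, -0.9659); cell (4,8); t to first gridline: x 3.0137, y 0.5280 (then +3.8637 / +1.0353)
    (4,7) via y @ 0.5280
    (4,6) via y @ 1.5633
    (4,5) via y @ 2.5985
    (3,5) via x @ 3.0137
    (3,4) via y @ 3.6338
    (3,3) via y @ 4.6691
    (3,2) via y @ 5.7044
    (3,1) via y @ 6.7396
    (2,1) via x @ 6.8774
    (2,0) via y @ 7.7749  # hit
  → r_7 = 7.7749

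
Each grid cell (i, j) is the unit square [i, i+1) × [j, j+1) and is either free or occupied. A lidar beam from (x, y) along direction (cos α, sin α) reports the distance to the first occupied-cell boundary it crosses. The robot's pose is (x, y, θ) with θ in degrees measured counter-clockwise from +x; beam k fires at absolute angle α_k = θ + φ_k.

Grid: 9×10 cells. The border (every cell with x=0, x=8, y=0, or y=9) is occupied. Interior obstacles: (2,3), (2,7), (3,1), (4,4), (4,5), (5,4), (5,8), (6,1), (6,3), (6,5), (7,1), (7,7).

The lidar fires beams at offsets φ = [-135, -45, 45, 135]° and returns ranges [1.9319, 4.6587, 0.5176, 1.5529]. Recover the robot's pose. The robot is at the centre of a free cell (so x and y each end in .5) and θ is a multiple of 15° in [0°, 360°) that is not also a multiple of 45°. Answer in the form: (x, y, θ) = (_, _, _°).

Candidates: 44 free-cell centres × 16 headings = 704 poses. Raycast each; keep the one whose scan matches to 4 dp.
  (4.5, 1.5, 15°): beam 1 = 0.5774 ≠ 1.9319 ✗
  (3.5, 7.5, 105°): beam 1 = 3.0000 ≠ 1.9319 ✗
  (7.5, 5.5, 195°): beam 1 = 1.0000 ≠ 1.9319 ✗
  (4.5, 7.5, 300°): beam 1 = 1.5529 ≠ 1.9319 ✗
  (4.5, 6.5, 105°): beam 1 = 1.7321 ≠ 1.9319 ✗
  …
  (1.5, 2.5, 120°): r_1=1.9319, r_2=4.6587, r_3=0.5176, r_4=1.5529 — all match ✓
Only this pose fits every beam.

(x, y, θ) = (1.5, 2.5, 120°)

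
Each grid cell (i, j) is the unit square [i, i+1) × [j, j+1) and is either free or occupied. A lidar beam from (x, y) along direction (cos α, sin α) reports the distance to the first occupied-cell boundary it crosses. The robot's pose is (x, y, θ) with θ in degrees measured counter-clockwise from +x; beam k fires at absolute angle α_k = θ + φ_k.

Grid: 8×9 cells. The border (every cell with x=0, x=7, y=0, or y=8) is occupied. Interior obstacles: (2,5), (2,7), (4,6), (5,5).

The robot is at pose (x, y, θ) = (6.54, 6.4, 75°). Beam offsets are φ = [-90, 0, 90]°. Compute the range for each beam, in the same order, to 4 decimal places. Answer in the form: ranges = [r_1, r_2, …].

beam 1: φ=-90°, α=345°
  d=(0.9659,-0.2588)  start (6,6)  tX=0.4762 tY=1.5455  stride 1/|dx|=1.0353 1/|dy|=3.8637
    cross x-line → (7,6), t=0.4762 (wall)
  → r_1 = 0.4762
beam 2: φ=0°, α=75°
  d=(0.2588,0.9659)  start (6,6)  tX=1.7773 tY=0.6212  stride 1/|dx|=3.8637 1/|dy|=1.0353
    cross y-line → (6,7), t=0.6212
    cross y-line → (6,8), t=1.6564 (wall)
  → r_2 = 1.6564
beam 3: φ=90°, α=165°
  d=(-0.9659,0.2588)  start (6,6)  tX=0.5590 tY=2.3182  stride 1/|dx|=1.0353 1/|dy|=3.8637
    cross x-line → (5,6), t=0.5590
    cross x-line → (4,6), t=1.5943 (wall)
  → r_3 = 1.5943

ranges = [0.4762, 1.6564, 1.5943]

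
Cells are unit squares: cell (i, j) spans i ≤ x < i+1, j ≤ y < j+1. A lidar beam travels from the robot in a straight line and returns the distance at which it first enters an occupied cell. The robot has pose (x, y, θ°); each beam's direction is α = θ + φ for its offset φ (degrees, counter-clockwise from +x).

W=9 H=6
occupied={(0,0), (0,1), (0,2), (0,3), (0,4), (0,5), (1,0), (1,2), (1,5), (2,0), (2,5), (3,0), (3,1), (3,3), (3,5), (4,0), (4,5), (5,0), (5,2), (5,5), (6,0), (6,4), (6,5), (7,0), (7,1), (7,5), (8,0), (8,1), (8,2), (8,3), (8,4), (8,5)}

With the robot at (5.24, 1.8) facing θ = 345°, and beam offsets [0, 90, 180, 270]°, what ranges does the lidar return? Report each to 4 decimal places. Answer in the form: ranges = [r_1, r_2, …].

ranges = [1.8221, 0.2071, 3.3543, 0.8282]

beam 1: φ=0°, α=345°
  d=(0.9659,-0.2588)  start (5,1)  tX=0.7868 tY=3.0910  stride 1/|dx|=1.0353 1/|dy|=3.8637
    cross x-line → (6,1), t=0.7868
    cross x-line → (7,1), t=1.8221 (wall)
  → r_1 = 1.8221
beam 2: φ=90°, α=75°
  d=(0.2588,0.9659)  start (5,1)  tX=2.9364 tY=0.2071  stride 1/|dx|=3.8637 1/|dy|=1.0353
    cross y-line → (5,2), t=0.2071 (wall)
  → r_2 = 0.2071
beam 3: φ=180°, α=165°
  d=(-0.9659,0.2588)  start (5,1)  tX=0.2485 tY=0.7727  stride 1/|dx|=1.0353 1/|dy|=3.8637
    cross x-line → (4,1), t=0.2485
    cross y-line → (4,2), t=0.7727
    cross x-line → (3,2), t=1.2837
    cross x-line → (2,2), t=2.3190
    cross x-line → (1,2), t=3.3543 (wall)
  → r_3 = 3.3543
beam 4: φ=270°, α=255°
  d=(-0.2588,-0.9659)  start (5,1)  tX=0.9273 tY=0.8282  stride 1/|dx|=3.8637 1/|dy|=1.0353
    cross y-line → (5,0), t=0.8282 (wall)
  → r_4 = 0.8282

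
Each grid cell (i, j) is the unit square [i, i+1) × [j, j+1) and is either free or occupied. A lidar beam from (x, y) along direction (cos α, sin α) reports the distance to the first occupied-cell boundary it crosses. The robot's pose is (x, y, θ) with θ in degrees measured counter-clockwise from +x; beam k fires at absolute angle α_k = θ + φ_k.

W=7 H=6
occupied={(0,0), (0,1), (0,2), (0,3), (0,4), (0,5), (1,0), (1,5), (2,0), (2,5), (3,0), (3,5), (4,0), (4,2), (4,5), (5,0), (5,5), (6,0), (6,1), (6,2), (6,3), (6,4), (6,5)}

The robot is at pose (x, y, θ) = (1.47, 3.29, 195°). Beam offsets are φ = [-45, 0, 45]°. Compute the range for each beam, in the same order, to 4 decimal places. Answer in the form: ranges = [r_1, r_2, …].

ranges = [0.5427, 0.4866, 0.9400]

beam 1: φ=-45°, α=150°
  dir = (cos 150°, sin 150°) = (-0.8660, 0.5000); from cell (1,3)
  next x-line at t=0.5427, next y-line at t=1.4200; Δt_x=1.1547, Δt_y=2.0000
    x: enter (0,3) at t=0.5427 ← occupied
  → r_1 = 0.5427
beam 2: φ=0°, α=195°
  dir = (cos 195°, sin 195°) = (-0.9659, -0.2588); from cell (1,3)
  next x-line at t=0.4866, next y-line at t=1.1205; Δt_x=1.0353, Δt_y=3.8637
    x: enter (0,3) at t=0.4866 ← occupied
  → r_2 = 0.4866
beam 3: φ=45°, α=240°
  dir = (cos 240°, sin 240°) = (-0.5000, -0.8660); from cell (1,3)
  next x-line at t=0.9400, next y-line at t=0.3349; Δt_x=2.0000, Δt_y=1.1547
    y: enter (1,2) at t=0.3349
    x: enter (0,2) at t=0.9400 ← occupied
  → r_3 = 0.9400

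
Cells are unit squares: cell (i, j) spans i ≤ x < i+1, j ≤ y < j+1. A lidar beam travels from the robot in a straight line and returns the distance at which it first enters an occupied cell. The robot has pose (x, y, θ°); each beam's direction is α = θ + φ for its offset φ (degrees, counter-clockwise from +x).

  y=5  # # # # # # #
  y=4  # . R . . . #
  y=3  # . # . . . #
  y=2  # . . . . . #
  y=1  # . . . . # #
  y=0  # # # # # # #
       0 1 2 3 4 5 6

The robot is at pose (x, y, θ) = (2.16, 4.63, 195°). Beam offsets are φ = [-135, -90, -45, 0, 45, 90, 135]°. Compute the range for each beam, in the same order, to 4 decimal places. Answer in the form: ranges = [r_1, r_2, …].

ranges = [0.4272, 0.3831, 0.7400, 1.2009, 2.3200, 0.6522, 4.4341]

beam 1: φ=-135°, α=60°
  direction (0.5000, 0.8660); cell (2,4); t to first gridline: x 1.6800, y 0.4272 (then +2.0000 / +1.1547)
    (2,5) via y @ 0.4272  # hit
  → r_1 = 0.4272
beam 2: φ=-90°, α=105°
  direction (-0.2588, 0.9659); cell (2,4); t to first gridline: x 0.6182, y 0.3831 (then +3.8637 / +1.0353)
    (2,5) via y @ 0.3831  # hit
  → r_2 = 0.3831
beam 3: φ=-45°, α=150°
  direction (-0.8660, 0.5000); cell (2,4); t to first gridline: x 0.1848, y 0.7400 (then +1.1547 / +2.0000)
    (1,4) via x @ 0.1848
    (1,5) via y @ 0.7400  # hit
  → r_3 = 0.7400
beam 4: φ=0°, α=195°
  direction (-0.9659, -0.2588); cell (2,4); t to first gridline: x 0.1656, y 2.4341 (then +1.0353 / +3.8637)
    (1,4) via x @ 0.1656
    (0,4) via x @ 1.2009  # hit
  → r_4 = 1.2009
beam 5: φ=45°, α=240°
  direction (-0.5000, -0.8660); cell (2,4); t to first gridline: x 0.3200, y 0.7275 (then +2.0000 / +1.1547)
    (1,4) via x @ 0.3200
    (1,3) via y @ 0.7275
    (1,2) via y @ 1.8822
    (0,2) via x @ 2.3200  # hit
  → r_5 = 2.3200
beam 6: φ=90°, α=285°
  direction (0.2588, -0.9659); cell (2,4); t to first gridline: x 3.2455, y 0.6522 (then +3.8637 / +1.0353)
    (2,3) via y @ 0.6522  # hit
  → r_6 = 0.6522
beam 7: φ=135°, α=330°
  direction (0.8660, -0.5000); cell (2,4); t to first gridline: x 0.9699, y 1.2600 (then +1.1547 / +2.0000)
    (3,4) via x @ 0.9699
    (3,3) via y @ 1.2600
    (4,3) via x @ 2.1246
    (4,2) via y @ 3.2600
    (5,2) via x @ 3.2793
    (6,2) via x @ 4.4341  # hit
  → r_7 = 4.4341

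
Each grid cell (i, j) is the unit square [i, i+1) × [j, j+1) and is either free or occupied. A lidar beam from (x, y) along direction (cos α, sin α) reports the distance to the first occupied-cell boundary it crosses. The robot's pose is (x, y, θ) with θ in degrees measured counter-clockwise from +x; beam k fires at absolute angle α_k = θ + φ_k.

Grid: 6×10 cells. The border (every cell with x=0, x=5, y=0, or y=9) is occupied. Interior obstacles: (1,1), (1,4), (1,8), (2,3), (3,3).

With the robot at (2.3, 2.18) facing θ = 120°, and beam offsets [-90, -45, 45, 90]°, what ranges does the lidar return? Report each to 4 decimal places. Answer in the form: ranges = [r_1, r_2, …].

beam 1: φ=-90°, α=30°
  cosα=0.8660 sinα=0.5000 | (2,2) | tMaxX 0.8083 tMaxY 1.6400 | tΔX 1.1547 tΔY 2.0000
    t=0.8083 [x] (3,2)
    t=1.6400 [y] (3,3) — stop
  → r_1 = 1.6400
beam 2: φ=-45°, α=75°
  cosα=0.2588 sinα=0.9659 | (2,2) | tMaxX 2.7046 tMaxY 0.8489 | tΔX 3.8637 tΔY 1.0353
    t=0.8489 [y] (2,3) — stop
  → r_2 = 0.8489
beam 3: φ=45°, α=165°
  cosα=-0.9659 sinα=0.2588 | (2,2) | tMaxX 0.3106 tMaxY 3.1682 | tΔX 1.0353 tΔY 3.8637
    t=0.3106 [x] (1,2)
    t=1.3459 [x] (0,2) — stop
  → r_3 = 1.3459
beam 4: φ=90°, α=210°
  cosα=-0.8660 sinα=-0.5000 | (2,2) | tMaxX 0.3464 tMaxY 0.3600 | tΔX 1.1547 tΔY 2.0000
    t=0.3464 [x] (1,2)
    t=0.3600 [y] (1,1) — stop
  → r_4 = 0.3600

ranges = [1.6400, 0.8489, 1.3459, 0.3600]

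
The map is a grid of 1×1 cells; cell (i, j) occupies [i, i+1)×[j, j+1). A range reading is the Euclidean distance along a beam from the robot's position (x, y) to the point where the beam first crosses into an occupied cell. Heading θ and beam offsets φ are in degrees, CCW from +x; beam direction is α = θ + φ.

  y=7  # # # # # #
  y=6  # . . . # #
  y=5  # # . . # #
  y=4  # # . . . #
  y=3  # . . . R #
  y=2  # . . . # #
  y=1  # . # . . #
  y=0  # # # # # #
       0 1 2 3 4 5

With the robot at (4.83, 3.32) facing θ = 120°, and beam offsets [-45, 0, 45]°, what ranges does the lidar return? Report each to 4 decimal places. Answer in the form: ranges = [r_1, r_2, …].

beam 1: φ=-45°, α=75°
  direction (0.2588, 0.9659); cell (4,3); t to first gridline: x 0.6568, y 0.7040 (then +3.8637 / +1.0353)
    (5,3) via x @ 0.6568  # hit
  → r_1 = 0.6568
beam 2: φ=0°, α=120°
  direction (-0.5000, 0.8660); cell (4,3); t to first gridline: x 1.6600, y 0.7852 (then +2.0000 / +1.1547)
    (4,4) via y @ 0.7852
    (3,4) via x @ 1.6600
    (3,5) via y @ 1.9399
    (3,6) via y @ 3.0946
    (2,6) via x @ 3.6600
    (2,7) via y @ 4.2493  # hit
  → r_2 = 4.2493
beam 3: φ=45°, α=165°
  direction (-0.9659, 0.2588); cell (4,3); t to first gridline: x 0.8593, y 2.6273 (then +1.0353 / +3.8637)
    (3,3) via x @ 0.8593
    (2,3) via x @ 1.8946
    (2,4) via y @ 2.6273
    (1,4) via x @ 2.9298  # hit
  → r_3 = 2.9298

ranges = [0.6568, 4.2493, 2.9298]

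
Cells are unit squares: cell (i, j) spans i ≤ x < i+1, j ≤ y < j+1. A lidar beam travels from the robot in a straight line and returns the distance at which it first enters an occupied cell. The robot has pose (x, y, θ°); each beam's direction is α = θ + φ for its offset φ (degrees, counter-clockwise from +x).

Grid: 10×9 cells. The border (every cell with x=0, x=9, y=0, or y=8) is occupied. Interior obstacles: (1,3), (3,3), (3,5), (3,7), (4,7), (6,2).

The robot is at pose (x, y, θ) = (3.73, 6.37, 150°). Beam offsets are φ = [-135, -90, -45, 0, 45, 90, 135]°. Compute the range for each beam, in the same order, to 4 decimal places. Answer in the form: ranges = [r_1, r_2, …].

ranges = [5.4559, 0.7275, 0.6522, 3.1523, 2.8263, 0.4272, 0.3831]

beam 1: φ=-135°, α=15°
  d=(0.9659,0.2588)  start (3,6)  tX=0.2795 tY=2.4341  stride 1/|dx|=1.0353 1/|dy|=3.8637
    cross x-line → (4,6), t=0.2795
    cross x-line → (5,6), t=1.3148
    cross x-line → (6,6), t=2.3501
    cross y-line → (6,7), t=2.4341
    cross x-line → (7,7), t=3.3854
    cross x-line → (8,7), t=4.4206
    cross x-line → (9,7), t=5.4559 (wall)
  → r_1 = 5.4559
beam 2: φ=-90°, α=60°
  d=(0.5000,0.8660)  start (3,6)  tX=0.5400 tY=0.7275  stride 1/|dx|=2.0000 1/|dy|=1.1547
    cross x-line → (4,6), t=0.5400
    cross y-line → (4,7), t=0.7275 (wall)
  → r_2 = 0.7275
beam 3: φ=-45°, α=105°
  d=(-0.2588,0.9659)  start (3,6)  tX=2.8205 tY=0.6522  stride 1/|dx|=3.8637 1/|dy|=1.0353
    cross y-line → (3,7), t=0.6522 (wall)
  → r_3 = 0.6522
beam 4: φ=0°, α=150°
  d=(-0.8660,0.5000)  start (3,6)  tX=0.8429 tY=1.2600  stride 1/|dx|=1.1547 1/|dy|=2.0000
    cross x-line → (2,6), t=0.8429
    cross y-line → (2,7), t=1.2600
    cross x-line → (1,7), t=1.9976
    cross x-line → (0,7), t=3.1523 (wall)
  → r_4 = 3.1523
beam 5: φ=45°, α=195°
  d=(-0.9659,-0.2588)  start (3,6)  tX=0.7558 tY=1.4296  stride 1/|dx|=1.0353 1/|dy|=3.8637
    cross x-line → (2,6), t=0.7558
    cross y-line → (2,5), t=1.4296
    cross x-line → (1,5), t=1.7910
    cross x-line → (0,5), t=2.8263 (wall)
  → r_5 = 2.8263
beam 6: φ=90°, α=240°
  d=(-0.5000,-0.8660)  start (3,6)  tX=1.4600 tY=0.4272  stride 1/|dx|=2.0000 1/|dy|=1.1547
    cross y-line → (3,5), t=0.4272 (wall)
  → r_6 = 0.4272
beam 7: φ=135°, α=285°
  d=(0.2588,-0.9659)  start (3,6)  tX=1.0432 tY=0.3831  stride 1/|dx|=3.8637 1/|dy|=1.0353
    cross y-line → (3,5), t=0.3831 (wall)
  → r_7 = 0.3831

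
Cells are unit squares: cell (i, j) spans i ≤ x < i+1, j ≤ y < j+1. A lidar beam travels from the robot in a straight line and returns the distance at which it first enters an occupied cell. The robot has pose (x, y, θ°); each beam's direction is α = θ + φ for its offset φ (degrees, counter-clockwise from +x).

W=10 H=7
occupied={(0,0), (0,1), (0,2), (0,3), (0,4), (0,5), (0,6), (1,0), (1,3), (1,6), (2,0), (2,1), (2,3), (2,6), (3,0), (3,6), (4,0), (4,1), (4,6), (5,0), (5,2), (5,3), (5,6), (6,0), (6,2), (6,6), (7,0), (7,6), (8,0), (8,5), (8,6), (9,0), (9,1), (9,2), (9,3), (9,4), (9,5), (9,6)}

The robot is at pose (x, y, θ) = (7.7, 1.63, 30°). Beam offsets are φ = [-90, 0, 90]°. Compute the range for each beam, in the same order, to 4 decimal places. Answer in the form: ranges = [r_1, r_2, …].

beam 1: φ=-90°, α=300°
  d=(0.5000,-0.8660)  start (7,1)  tX=0.6000 tY=0.7275  stride 1/|dx|=2.0000 1/|dy|=1.1547
    cross x-line → (8,1), t=0.6000
    cross y-line → (8,0), t=0.7275 (wall)
  → r_1 = 0.7275
beam 2: φ=0°, α=30°
  d=(0.8660,0.5000)  start (7,1)  tX=0.3464 tY=0.7400  stride 1/|dx|=1.1547 1/|dy|=2.0000
    cross x-line → (8,1), t=0.3464
    cross y-line → (8,2), t=0.7400
    cross x-line → (9,2), t=1.5011 (wall)
  → r_2 = 1.5011
beam 3: φ=90°, α=120°
  d=(-0.5000,0.8660)  start (7,1)  tX=1.4000 tY=0.4272  stride 1/|dx|=2.0000 1/|dy|=1.1547
    cross y-line → (7,2), t=0.4272
    cross x-line → (6,2), t=1.4000 (wall)
  → r_3 = 1.4000

ranges = [0.7275, 1.5011, 1.4000]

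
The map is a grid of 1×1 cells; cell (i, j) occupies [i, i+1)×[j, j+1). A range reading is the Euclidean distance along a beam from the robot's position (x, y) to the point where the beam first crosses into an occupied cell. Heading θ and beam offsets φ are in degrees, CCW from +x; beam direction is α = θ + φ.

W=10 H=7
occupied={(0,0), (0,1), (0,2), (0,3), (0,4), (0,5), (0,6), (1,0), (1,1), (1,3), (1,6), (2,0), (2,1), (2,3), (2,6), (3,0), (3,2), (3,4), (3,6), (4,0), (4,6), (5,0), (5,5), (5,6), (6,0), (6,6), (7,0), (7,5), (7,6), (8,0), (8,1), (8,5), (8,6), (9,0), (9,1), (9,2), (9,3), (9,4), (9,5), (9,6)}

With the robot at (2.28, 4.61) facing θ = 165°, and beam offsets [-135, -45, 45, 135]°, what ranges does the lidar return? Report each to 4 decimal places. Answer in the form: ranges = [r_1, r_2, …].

beam 1: φ=-135°, α=30°
  cosα=0.8660 sinα=0.5000 | (2,4) | tMaxX 0.8314 tMaxY 0.7800 | tΔX 1.1547 tΔY 2.0000
    t=0.7800 [y] (2,5)
    t=0.8314 [x] (3,5)
    t=1.9861 [x] (4,5)
    t=2.7800 [y] (4,6) — stop
  → r_1 = 2.7800
beam 2: φ=-45°, α=120°
  cosα=-0.5000 sinα=0.8660 | (2,4) | tMaxX 0.5600 tMaxY 0.4503 | tΔX 2.0000 tΔY 1.1547
    t=0.4503 [y] (2,5)
    t=0.5600 [x] (1,5)
    t=1.6050 [y] (1,6) — stop
  → r_2 = 1.6050
beam 3: φ=45°, α=210°
  cosα=-0.8660 sinα=-0.5000 | (2,4) | tMaxX 0.3233 tMaxY 1.2200 | tΔX 1.1547 tΔY 2.0000
    t=0.3233 [x] (1,4)
    t=1.2200 [y] (1,3) — stop
  → r_3 = 1.2200
beam 4: φ=135°, α=300°
  cosα=0.5000 sinα=-0.8660 | (2,4) | tMaxX 1.4400 tMaxY 0.7044 | tΔX 2.0000 tΔY 1.1547
    t=0.7044 [y] (2,3) — stop
  → r_4 = 0.7044

ranges = [2.7800, 1.6050, 1.2200, 0.7044]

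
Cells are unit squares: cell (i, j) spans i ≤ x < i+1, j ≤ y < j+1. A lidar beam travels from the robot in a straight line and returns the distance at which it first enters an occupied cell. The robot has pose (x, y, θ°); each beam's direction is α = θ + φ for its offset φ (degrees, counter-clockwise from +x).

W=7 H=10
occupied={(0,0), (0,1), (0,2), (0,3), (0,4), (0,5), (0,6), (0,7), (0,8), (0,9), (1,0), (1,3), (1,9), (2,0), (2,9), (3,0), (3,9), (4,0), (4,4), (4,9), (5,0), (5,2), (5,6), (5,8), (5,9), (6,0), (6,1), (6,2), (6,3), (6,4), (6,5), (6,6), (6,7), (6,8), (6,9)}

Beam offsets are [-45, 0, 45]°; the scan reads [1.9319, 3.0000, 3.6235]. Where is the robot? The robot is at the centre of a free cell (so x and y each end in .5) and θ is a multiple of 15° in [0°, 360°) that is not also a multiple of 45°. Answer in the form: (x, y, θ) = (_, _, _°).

Enumerate (i+0.5, j+0.5, θ) over the 35 free cells and 16 admissible headings. For each, cast all 3 beams and compare to the given ranges.
  (5.5, 1.5, 300°): beam 1 = 0.5176 ≠ 1.9319 ✗
  (2.5, 6.5, 15°): beam 1 = 4.0415 ≠ 1.9319 ✗
  (1.5, 5.5, 75°): beam 1 = 5.0000 ≠ 1.9319 ✗
  (2.5, 4.5, 330°): beam 1 = 3.6235 ≠ 1.9319 ✗
  (1.5, 6.5, 120°): beam 1 = 2.5882 ≠ 1.9319 ✗
  …
  (3.5, 5.5, 60°): r_1=1.9319, r_2=3.0000, r_3=3.6235 — all match ✓
Unique over the lattice → pose = (3.5, 5.5, 60°).

(x, y, θ) = (3.5, 5.5, 60°)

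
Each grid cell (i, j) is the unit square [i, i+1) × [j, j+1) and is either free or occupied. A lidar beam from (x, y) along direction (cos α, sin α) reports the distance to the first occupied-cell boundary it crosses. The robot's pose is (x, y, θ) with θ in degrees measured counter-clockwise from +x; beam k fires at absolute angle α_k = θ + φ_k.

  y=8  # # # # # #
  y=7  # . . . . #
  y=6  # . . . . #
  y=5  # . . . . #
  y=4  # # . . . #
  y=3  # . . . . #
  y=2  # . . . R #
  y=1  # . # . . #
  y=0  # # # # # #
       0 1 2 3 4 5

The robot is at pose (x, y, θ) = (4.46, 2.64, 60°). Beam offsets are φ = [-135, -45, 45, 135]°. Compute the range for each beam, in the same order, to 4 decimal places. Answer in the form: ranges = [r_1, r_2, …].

beam 1: φ=-135°, α=285°
  d=(0.2588,-0.9659)  start (4,2)  tX=2.0864 tY=0.6626  stride 1/|dx|=3.8637 1/|dy|=1.0353
    cross y-line → (4,1), t=0.6626
    cross y-line → (4,0), t=1.6979 (wall)
  → r_1 = 1.6979
beam 2: φ=-45°, α=15°
  d=(0.9659,0.2588)  start (4,2)  tX=0.5590 tY=1.3909  stride 1/|dx|=1.0353 1/|dy|=3.8637
    cross x-line → (5,2), t=0.5590 (wall)
  → r_2 = 0.5590
beam 3: φ=45°, α=105°
  d=(-0.2588,0.9659)  start (4,2)  tX=1.7773 tY=0.3727  stride 1/|dx|=3.8637 1/|dy|=1.0353
    cross y-line → (4,3), t=0.3727
    cross y-line → (4,4), t=1.4080
    cross x-line → (3,4), t=1.7773
    cross y-line → (3,5), t=2.4433
    cross y-line → (3,6), t=3.4785
    cross y-line → (3,7), t=4.5138
    cross y-line → (3,8), t=5.5491 (wall)
  → r_3 = 5.5491
beam 4: φ=135°, α=195°
  d=(-0.9659,-0.2588)  start (4,2)  tX=0.4762 tY=2.4728  stride 1/|dx|=1.0353 1/|dy|=3.8637
    cross x-line → (3,2), t=0.4762
    cross x-line → (2,2), t=1.5115
    cross y-line → (2,1), t=2.4728 (wall)
  → r_4 = 2.4728

ranges = [1.6979, 0.5590, 5.5491, 2.4728]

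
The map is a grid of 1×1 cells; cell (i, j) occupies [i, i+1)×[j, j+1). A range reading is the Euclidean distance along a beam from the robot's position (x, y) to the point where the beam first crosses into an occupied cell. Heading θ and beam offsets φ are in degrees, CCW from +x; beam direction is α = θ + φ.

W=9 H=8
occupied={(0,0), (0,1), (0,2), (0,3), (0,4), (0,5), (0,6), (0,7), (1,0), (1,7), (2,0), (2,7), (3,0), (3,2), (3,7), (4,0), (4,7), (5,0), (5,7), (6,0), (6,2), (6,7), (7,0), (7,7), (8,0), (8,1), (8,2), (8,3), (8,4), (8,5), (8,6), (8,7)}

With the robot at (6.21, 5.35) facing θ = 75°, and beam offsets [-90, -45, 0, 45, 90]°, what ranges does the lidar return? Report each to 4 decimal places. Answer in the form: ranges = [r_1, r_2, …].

beam 1: φ=-90°, α=345°
  direction (0.9659, -0.2588); cell (6,5); t to first gridline: x 0.8179, y 1.3523 (then +1.0353 / +3.8637)
    (7,5) via x @ 0.8179
    (7,4) via y @ 1.3523
    (8,4) via x @ 1.8531  # hit
  → r_1 = 1.8531
beam 2: φ=-45°, α=30°
  direction (0.8660, 0.5000); cell (6,5); t to first gridline: x 0.9122, y 1.3000 (then +1.1547 / +2.0000)
    (7,5) via x @ 0.9122
    (7,6) via y @ 1.3000
    (8,6) via x @ 2.0669  # hit
  → r_2 = 2.0669
beam 3: φ=0°, α=75°
  direction (0.2588, 0.9659); cell (6,5); t to first gridline: x 3.0523, y 0.6729 (then +3.8637 / +1.0353)
    (6,6) via y @ 0.6729
    (6,7) via y @ 1.7082  # hit
  → r_3 = 1.7082
beam 4: φ=45°, α=120°
  direction (-0.5000, 0.8660); cell (6,5); t to first gridline: x 0.4200, y 0.7506 (then +2.0000 / +1.1547)
    (5,5) via x @ 0.4200
    (5,6) via y @ 0.7506
    (5,7) via y @ 1.9053  # hit
  → r_4 = 1.9053
beam 5: φ=90°, α=165°
  direction (-0.9659, 0.2588); cell (6,5); t to first gridline: x 0.2174, y 2.5114 (then +1.0353 / +3.8637)
    (5,5) via x @ 0.2174
    (4,5) via x @ 1.2527
    (3,5) via x @ 2.2880
    (3,6) via y @ 2.5114
    (2,6) via x @ 3.3232
    (1,6) via x @ 4.3585
    (0,6) via x @ 5.3938  # hit
  → r_5 = 5.3938

ranges = [1.8531, 2.0669, 1.7082, 1.9053, 5.3938]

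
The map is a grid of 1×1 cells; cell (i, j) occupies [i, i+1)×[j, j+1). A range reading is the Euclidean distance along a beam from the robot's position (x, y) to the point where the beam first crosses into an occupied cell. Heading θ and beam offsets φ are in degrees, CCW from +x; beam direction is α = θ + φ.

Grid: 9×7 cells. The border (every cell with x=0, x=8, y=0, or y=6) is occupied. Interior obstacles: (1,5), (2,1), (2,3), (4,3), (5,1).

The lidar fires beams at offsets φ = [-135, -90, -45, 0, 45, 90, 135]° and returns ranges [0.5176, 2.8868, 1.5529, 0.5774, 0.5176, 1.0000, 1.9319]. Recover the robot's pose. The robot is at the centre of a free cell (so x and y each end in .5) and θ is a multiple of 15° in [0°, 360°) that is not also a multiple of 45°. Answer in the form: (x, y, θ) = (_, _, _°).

Candidates: 30 free-cell centres × 16 headings = 480 poses. Raycast each; keep the one whose scan matches to 4 dp.
  (2.5, 4.5, 165°): beam 1 = 3.0000 ≠ 0.5176 ✗
  (3.5, 5.5, 15°): beam 1 = 1.7321 ≠ 0.5176 ✗
  (5.5, 2.5, 30°): beam 2 = 0.5774 ≠ 2.8868 ✗
  (2.5, 2.5, 60°): beam 3 = 1.9319 ≠ 1.5529 ✗
  …
  (1.5, 3.5, 150°): r_1=0.5176, r_2=2.8868, r_3=1.5529, r_4=0.5774, r_5=0.5176, r_6=1.0000, r_7=1.9319 — all match ✓
Only this pose fits every beam.

(x, y, θ) = (1.5, 3.5, 150°)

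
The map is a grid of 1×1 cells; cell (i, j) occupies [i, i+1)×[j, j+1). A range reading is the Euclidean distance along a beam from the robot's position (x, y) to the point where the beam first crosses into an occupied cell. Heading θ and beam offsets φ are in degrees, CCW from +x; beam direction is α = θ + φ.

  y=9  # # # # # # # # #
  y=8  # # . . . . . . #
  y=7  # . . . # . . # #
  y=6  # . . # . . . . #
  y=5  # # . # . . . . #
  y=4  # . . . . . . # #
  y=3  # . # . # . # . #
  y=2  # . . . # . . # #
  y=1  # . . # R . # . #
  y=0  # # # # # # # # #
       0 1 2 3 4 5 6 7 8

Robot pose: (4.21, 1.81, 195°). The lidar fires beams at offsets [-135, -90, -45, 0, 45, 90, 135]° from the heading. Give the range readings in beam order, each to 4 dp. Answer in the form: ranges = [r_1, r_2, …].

beam 1: φ=-135°, α=60°
  d=(0.5000,0.8660)  start (4,1)  tX=1.5800 tY=0.2194  stride 1/|dx|=2.0000 1/|dy|=1.1547
    cross y-line → (4,2), t=0.2194 (wall)
  → r_1 = 0.2194
beam 2: φ=-90°, α=105°
  d=(-0.2588,0.9659)  start (4,1)  tX=0.8114 tY=0.1967  stride 1/|dx|=3.8637 1/|dy|=1.0353
    cross y-line → (4,2), t=0.1967 (wall)
  → r_2 = 0.1967
beam 3: φ=-45°, α=150°
  d=(-0.8660,0.5000)  start (4,1)  tX=0.2425 tY=0.3800  stride 1/|dx|=1.1547 1/|dy|=2.0000
    cross x-line → (3,1), t=0.2425 (wall)
  → r_3 = 0.2425
beam 4: φ=0°, α=195°
  d=(-0.9659,-0.2588)  start (4,1)  tX=0.2174 tY=3.1296  stride 1/|dx|=1.0353 1/|dy|=3.8637
    cross x-line → (3,1), t=0.2174 (wall)
  → r_4 = 0.2174
beam 5: φ=45°, α=240°
  d=(-0.5000,-0.8660)  start (4,1)  tX=0.4200 tY=0.9353  stride 1/|dx|=2.0000 1/|dy|=1.1547
    cross x-line → (3,1), t=0.4200 (wall)
  → r_5 = 0.4200
beam 6: φ=90°, α=285°
  d=(0.2588,-0.9659)  start (4,1)  tX=3.0523 tY=0.8386  stride 1/|dx|=3.8637 1/|dy|=1.0353
    cross y-line → (4,0), t=0.8386 (wall)
  → r_6 = 0.8386
beam 7: φ=135°, α=330°
  d=(0.8660,-0.5000)  start (4,1)  tX=0.9122 tY=1.6200  stride 1/|dx|=1.1547 1/|dy|=2.0000
    cross x-line → (5,1), t=0.9122
    cross y-line → (5,0), t=1.6200 (wall)
  → r_7 = 1.6200

ranges = [0.2194, 0.1967, 0.2425, 0.2174, 0.4200, 0.8386, 1.6200]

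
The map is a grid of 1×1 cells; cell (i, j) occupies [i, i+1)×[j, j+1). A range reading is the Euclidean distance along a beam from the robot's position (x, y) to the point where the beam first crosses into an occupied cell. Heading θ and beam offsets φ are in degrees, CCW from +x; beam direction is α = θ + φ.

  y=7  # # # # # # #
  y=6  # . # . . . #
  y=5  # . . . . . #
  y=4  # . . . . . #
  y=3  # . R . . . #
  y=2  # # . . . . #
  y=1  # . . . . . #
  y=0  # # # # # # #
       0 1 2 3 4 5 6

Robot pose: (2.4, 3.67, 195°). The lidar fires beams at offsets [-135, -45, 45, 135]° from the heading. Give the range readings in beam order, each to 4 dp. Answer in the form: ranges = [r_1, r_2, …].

beam 1: φ=-135°, α=60°
  d=(0.5000,0.8660)  start (2,3)  tX=1.2000 tY=0.3811  stride 1/|dx|=2.0000 1/|dy|=1.1547
    cross y-line → (2,4), t=0.3811
    cross x-line → (3,4), t=1.2000
    cross y-line → (3,5), t=1.5358
    cross y-line → (3,6), t=2.6905
    cross x-line → (4,6), t=3.2000
    cross y-line → (4,7), t=3.8452 (wall)
  → r_1 = 3.8452
beam 2: φ=-45°, α=150°
  d=(-0.8660,0.5000)  start (2,3)  tX=0.4619 tY=0.6600  stride 1/|dx|=1.1547 1/|dy|=2.0000
    cross x-line → (1,3), t=0.4619
    cross y-line → (1,4), t=0.6600
    cross x-line → (0,4), t=1.6166 (wall)
  → r_2 = 1.6166
beam 3: φ=45°, α=240°
  d=(-0.5000,-0.8660)  start (2,3)  tX=0.8000 tY=0.7736  stride 1/|dx|=2.0000 1/|dy|=1.1547
    cross y-line → (2,2), t=0.7736
    cross x-line → (1,2), t=0.8000 (wall)
  → r_3 = 0.8000
beam 4: φ=135°, α=330°
  d=(0.8660,-0.5000)  start (2,3)  tX=0.6928 tY=1.3400  stride 1/|dx|=1.1547 1/|dy|=2.0000
    cross x-line → (3,3), t=0.6928
    cross y-line → (3,2), t=1.3400
    cross x-line → (4,2), t=1.8475
    cross x-line → (5,2), t=3.0022
    cross y-line → (5,1), t=3.3400
    cross x-line → (6,1), t=4.1569 (wall)
  → r_4 = 4.1569

ranges = [3.8452, 1.6166, 0.8000, 4.1569]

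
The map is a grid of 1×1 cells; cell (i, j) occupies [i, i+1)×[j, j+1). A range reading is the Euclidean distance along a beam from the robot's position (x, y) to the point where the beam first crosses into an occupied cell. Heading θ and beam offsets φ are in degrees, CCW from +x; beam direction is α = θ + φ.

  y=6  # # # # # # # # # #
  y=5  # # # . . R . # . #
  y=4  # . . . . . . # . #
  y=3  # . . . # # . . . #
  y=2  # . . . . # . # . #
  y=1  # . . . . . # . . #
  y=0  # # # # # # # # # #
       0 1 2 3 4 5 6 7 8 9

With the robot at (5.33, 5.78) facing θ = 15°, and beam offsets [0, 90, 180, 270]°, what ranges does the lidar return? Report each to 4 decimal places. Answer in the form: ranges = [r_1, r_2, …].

beam 1: φ=0°, α=15°
  d=(0.9659,0.2588)  start (5,5)  tX=0.6936 tY=0.8500  stride 1/|dx|=1.0353 1/|dy|=3.8637
    cross x-line → (6,5), t=0.6936
    cross y-line → (6,6), t=0.8500 (wall)
  → r_1 = 0.8500
beam 2: φ=90°, α=105°
  d=(-0.2588,0.9659)  start (5,5)  tX=1.2750 tY=0.2278  stride 1/|dx|=3.8637 1/|dy|=1.0353
    cross y-line → (5,6), t=0.2278 (wall)
  → r_2 = 0.2278
beam 3: φ=180°, α=195°
  d=(-0.9659,-0.2588)  start (5,5)  tX=0.3416 tY=3.0137  stride 1/|dx|=1.0353 1/|dy|=3.8637
    cross x-line → (4,5), t=0.3416
    cross x-line → (3,5), t=1.3769
    cross x-line → (2,5), t=2.4122 (wall)
  → r_3 = 2.4122
beam 4: φ=270°, α=285°
  d=(0.2588,-0.9659)  start (5,5)  tX=2.5887 tY=0.8075  stride 1/|dx|=3.8637 1/|dy|=1.0353
    cross y-line → (5,4), t=0.8075
    cross y-line → (5,3), t=1.8428 (wall)
  → r_4 = 1.8428

ranges = [0.8500, 0.2278, 2.4122, 1.8428]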